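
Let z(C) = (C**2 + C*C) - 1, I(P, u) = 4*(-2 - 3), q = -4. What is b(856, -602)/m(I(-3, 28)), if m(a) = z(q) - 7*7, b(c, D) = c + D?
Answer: -127/9 ≈ -14.111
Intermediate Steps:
I(P, u) = -20 (I(P, u) = 4*(-5) = -20)
b(c, D) = D + c
z(C) = -1 + 2*C**2 (z(C) = (C**2 + C**2) - 1 = 2*C**2 - 1 = -1 + 2*C**2)
m(a) = -18 (m(a) = (-1 + 2*(-4)**2) - 7*7 = (-1 + 2*16) - 49 = (-1 + 32) - 49 = 31 - 49 = -18)
b(856, -602)/m(I(-3, 28)) = (-602 + 856)/(-18) = 254*(-1/18) = -127/9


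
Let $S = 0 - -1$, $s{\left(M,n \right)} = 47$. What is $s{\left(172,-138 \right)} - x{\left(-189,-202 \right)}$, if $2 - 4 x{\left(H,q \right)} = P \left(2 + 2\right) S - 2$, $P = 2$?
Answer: $48$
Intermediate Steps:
$S = 1$ ($S = 0 + 1 = 1$)
$x{\left(H,q \right)} = -1$ ($x{\left(H,q \right)} = \frac{1}{2} - \frac{2 \left(2 + 2\right) 1 - 2}{4} = \frac{1}{2} - \frac{2 \cdot 4 \cdot 1 - 2}{4} = \frac{1}{2} - \frac{8 \cdot 1 - 2}{4} = \frac{1}{2} - \frac{8 - 2}{4} = \frac{1}{2} - \frac{3}{2} = -1$)
$s{\left(172,-138 \right)} - x{\left(-189,-202 \right)} = 47 - -1 = 47 + 1 = 48$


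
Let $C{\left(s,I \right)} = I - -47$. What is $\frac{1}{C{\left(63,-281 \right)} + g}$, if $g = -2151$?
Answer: $- \frac{1}{2385} \approx -0.00041929$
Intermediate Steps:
$C{\left(s,I \right)} = 47 + I$ ($C{\left(s,I \right)} = I + 47 = 47 + I$)
$\frac{1}{C{\left(63,-281 \right)} + g} = \frac{1}{\left(47 - 281\right) - 2151} = \frac{1}{-234 - 2151} = \frac{1}{-2385} = - \frac{1}{2385}$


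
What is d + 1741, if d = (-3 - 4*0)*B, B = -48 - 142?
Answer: 2311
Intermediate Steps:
B = -190
d = 570 (d = (-3 - 4*0)*(-190) = (-3 + 0)*(-190) = -3*(-190) = 570)
d + 1741 = 570 + 1741 = 2311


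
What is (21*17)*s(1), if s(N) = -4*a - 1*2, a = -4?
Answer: 4998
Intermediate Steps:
s(N) = 14 (s(N) = -4*(-4) - 1*2 = 16 - 2 = 14)
(21*17)*s(1) = (21*17)*14 = 357*14 = 4998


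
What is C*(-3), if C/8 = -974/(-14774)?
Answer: -11688/7387 ≈ -1.5822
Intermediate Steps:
C = 3896/7387 (C = 8*(-974/(-14774)) = 8*(-974*(-1/14774)) = 8*(487/7387) = 3896/7387 ≈ 0.52741)
C*(-3) = (3896/7387)*(-3) = -11688/7387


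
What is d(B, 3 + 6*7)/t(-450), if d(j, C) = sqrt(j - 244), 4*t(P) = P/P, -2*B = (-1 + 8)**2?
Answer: 2*I*sqrt(1074) ≈ 65.544*I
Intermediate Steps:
B = -49/2 (B = -(-1 + 8)**2/2 = -1/2*7**2 = -1/2*49 = -49/2 ≈ -24.500)
t(P) = 1/4 (t(P) = (P/P)/4 = (1/4)*1 = 1/4)
d(j, C) = sqrt(-244 + j)
d(B, 3 + 6*7)/t(-450) = sqrt(-244 - 49/2)/(1/4) = sqrt(-537/2)*4 = (I*sqrt(1074)/2)*4 = 2*I*sqrt(1074)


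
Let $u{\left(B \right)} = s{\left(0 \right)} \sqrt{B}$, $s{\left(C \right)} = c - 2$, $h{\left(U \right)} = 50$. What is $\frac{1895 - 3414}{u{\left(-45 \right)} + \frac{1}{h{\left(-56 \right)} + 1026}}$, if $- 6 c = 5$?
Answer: $- \frac{1634444}{418246581} - \frac{14948624824 i \sqrt{5}}{418246581} \approx -0.0039078 - 79.92 i$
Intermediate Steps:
$c = - \frac{5}{6}$ ($c = \left(- \frac{1}{6}\right) 5 = - \frac{5}{6} \approx -0.83333$)
$s{\left(C \right)} = - \frac{17}{6}$ ($s{\left(C \right)} = - \frac{5}{6} - 2 = - \frac{17}{6}$)
$u{\left(B \right)} = - \frac{17 \sqrt{B}}{6}$
$\frac{1895 - 3414}{u{\left(-45 \right)} + \frac{1}{h{\left(-56 \right)} + 1026}} = \frac{1895 - 3414}{- \frac{17 \sqrt{-45}}{6} + \frac{1}{50 + 1026}} = - \frac{1519}{- \frac{17 \cdot 3 i \sqrt{5}}{6} + \frac{1}{1076}} = - \frac{1519}{- \frac{17 i \sqrt{5}}{2} + \frac{1}{1076}} = - \frac{1519}{\frac{1}{1076} - \frac{17 i \sqrt{5}}{2}}$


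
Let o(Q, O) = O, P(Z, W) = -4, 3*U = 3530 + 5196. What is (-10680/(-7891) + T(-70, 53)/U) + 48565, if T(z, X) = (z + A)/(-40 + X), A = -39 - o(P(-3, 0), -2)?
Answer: 3344126696123/68856866 ≈ 48566.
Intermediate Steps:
U = 8726/3 (U = (3530 + 5196)/3 = (⅓)*8726 = 8726/3 ≈ 2908.7)
A = -37 (A = -39 - 1*(-2) = -39 + 2 = -37)
T(z, X) = (-37 + z)/(-40 + X) (T(z, X) = (z - 37)/(-40 + X) = (-37 + z)/(-40 + X))
(-10680/(-7891) + T(-70, 53)/U) + 48565 = (-10680/(-7891) + ((-37 - 70)/(-40 + 53))/(8726/3)) + 48565 = (-10680*(-1/7891) + (-107/13)*(3/8726)) + 48565 = (10680/7891 + ((1/13)*(-107))*(3/8726)) + 48565 = (10680/7891 - 107/13*3/8726) + 48565 = (10680/7891 - 321/113438) + 48565 = 92998833/68856866 + 48565 = 3344126696123/68856866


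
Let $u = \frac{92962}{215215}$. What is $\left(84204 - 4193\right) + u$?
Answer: $\frac{17219660327}{215215} \approx 80011.0$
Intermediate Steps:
$u = \frac{92962}{215215}$ ($u = 92962 \cdot \frac{1}{215215} = \frac{92962}{215215} \approx 0.43195$)
$\left(84204 - 4193\right) + u = \left(84204 - 4193\right) + \frac{92962}{215215} = 80011 + \frac{92962}{215215} = \frac{17219660327}{215215}$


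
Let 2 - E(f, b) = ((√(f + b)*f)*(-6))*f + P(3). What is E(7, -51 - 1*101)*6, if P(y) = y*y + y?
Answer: -60 + 1764*I*√145 ≈ -60.0 + 21241.0*I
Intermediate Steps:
P(y) = y + y² (P(y) = y² + y = y + y²)
E(f, b) = -10 + 6*f²*√(b + f) (E(f, b) = 2 - (((√(f + b)*f)*(-6))*f + 3*(1 + 3)) = 2 - (((√(b + f)*f)*(-6))*f + 3*4) = 2 - (((f*√(b + f))*(-6))*f + 12) = 2 - ((-6*f*√(b + f))*f + 12) = 2 - (-6*f²*√(b + f) + 12) = 2 - (12 - 6*f²*√(b + f)) = 2 + (-12 + 6*f²*√(b + f)) = -10 + 6*f²*√(b + f))
E(7, -51 - 1*101)*6 = (-10 + 6*7²*√((-51 - 1*101) + 7))*6 = (-10 + 6*49*√((-51 - 101) + 7))*6 = (-10 + 6*49*√(-152 + 7))*6 = (-10 + 6*49*√(-145))*6 = (-10 + 6*49*(I*√145))*6 = (-10 + 294*I*√145)*6 = -60 + 1764*I*√145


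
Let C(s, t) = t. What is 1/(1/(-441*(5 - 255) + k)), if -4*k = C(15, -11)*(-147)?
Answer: 439383/4 ≈ 1.0985e+5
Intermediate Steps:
k = -1617/4 (k = -(-11)*(-147)/4 = -¼*1617 = -1617/4 ≈ -404.25)
1/(1/(-441*(5 - 255) + k)) = 1/(1/(-441*(5 - 255) - 1617/4)) = 1/(1/(-441*(-250) - 1617/4)) = 1/(1/(110250 - 1617/4)) = 1/(1/(439383/4)) = 1/(4/439383) = 439383/4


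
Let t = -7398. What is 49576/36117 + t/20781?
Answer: 84782810/83394153 ≈ 1.0167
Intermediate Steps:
49576/36117 + t/20781 = 49576/36117 - 7398/20781 = 49576*(1/36117) - 7398*1/20781 = 49576/36117 - 822/2309 = 84782810/83394153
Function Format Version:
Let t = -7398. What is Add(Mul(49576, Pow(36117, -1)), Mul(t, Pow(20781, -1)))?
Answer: Rational(84782810, 83394153) ≈ 1.0167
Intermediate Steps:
Add(Mul(49576, Pow(36117, -1)), Mul(t, Pow(20781, -1))) = Add(Mul(49576, Pow(36117, -1)), Mul(-7398, Pow(20781, -1))) = Add(Mul(49576, Rational(1, 36117)), Mul(-7398, Rational(1, 20781))) = Add(Rational(49576, 36117), Rational(-822, 2309)) = Rational(84782810, 83394153)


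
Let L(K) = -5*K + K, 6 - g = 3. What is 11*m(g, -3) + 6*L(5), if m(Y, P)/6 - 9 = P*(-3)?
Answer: 1068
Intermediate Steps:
g = 3 (g = 6 - 1*3 = 6 - 3 = 3)
m(Y, P) = 54 - 18*P (m(Y, P) = 54 + 6*(P*(-3)) = 54 + 6*(-3*P) = 54 - 18*P)
L(K) = -4*K
11*m(g, -3) + 6*L(5) = 11*(54 - 18*(-3)) + 6*(-4*5) = 11*(54 + 54) + 6*(-20) = 11*108 - 120 = 1188 - 120 = 1068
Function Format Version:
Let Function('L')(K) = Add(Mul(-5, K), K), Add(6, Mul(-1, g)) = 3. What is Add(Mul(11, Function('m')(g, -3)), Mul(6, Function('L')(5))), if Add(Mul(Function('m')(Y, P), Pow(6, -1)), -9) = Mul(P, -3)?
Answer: 1068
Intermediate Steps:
g = 3 (g = Add(6, Mul(-1, 3)) = Add(6, -3) = 3)
Function('m')(Y, P) = Add(54, Mul(-18, P)) (Function('m')(Y, P) = Add(54, Mul(6, Mul(P, -3))) = Add(54, Mul(6, Mul(-3, P))) = Add(54, Mul(-18, P)))
Function('L')(K) = Mul(-4, K)
Add(Mul(11, Function('m')(g, -3)), Mul(6, Function('L')(5))) = Add(Mul(11, Add(54, Mul(-18, -3))), Mul(6, Mul(-4, 5))) = Add(Mul(11, Add(54, 54)), Mul(6, -20)) = Add(Mul(11, 108), -120) = Add(1188, -120) = 1068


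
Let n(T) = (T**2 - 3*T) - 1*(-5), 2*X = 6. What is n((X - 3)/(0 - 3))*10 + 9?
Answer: 59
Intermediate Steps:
X = 3 (X = (1/2)*6 = 3)
n(T) = 5 + T**2 - 3*T (n(T) = (T**2 - 3*T) + 5 = 5 + T**2 - 3*T)
n((X - 3)/(0 - 3))*10 + 9 = (5 + ((3 - 3)/(0 - 3))**2 - 3*(3 - 3)/(0 - 3))*10 + 9 = (5 + (0/(-3))**2 - 0/(-3))*10 + 9 = (5 + (0*(-1/3))**2 - 0*(-1)/3)*10 + 9 = (5 + 0**2 - 3*0)*10 + 9 = (5 + 0 + 0)*10 + 9 = 5*10 + 9 = 50 + 9 = 59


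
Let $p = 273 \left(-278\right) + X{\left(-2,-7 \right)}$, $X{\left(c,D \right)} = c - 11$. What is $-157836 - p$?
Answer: $-81929$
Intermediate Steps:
$X{\left(c,D \right)} = -11 + c$
$p = -75907$ ($p = 273 \left(-278\right) - 13 = -75894 - 13 = -75907$)
$-157836 - p = -157836 - -75907 = -157836 + 75907 = -81929$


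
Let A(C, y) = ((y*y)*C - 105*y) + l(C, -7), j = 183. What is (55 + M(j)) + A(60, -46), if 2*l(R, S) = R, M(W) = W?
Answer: 132058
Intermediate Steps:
l(R, S) = R/2
A(C, y) = C/2 - 105*y + C*y² (A(C, y) = ((y*y)*C - 105*y) + C/2 = (y²*C - 105*y) + C/2 = (C*y² - 105*y) + C/2 = (-105*y + C*y²) + C/2 = C/2 - 105*y + C*y²)
(55 + M(j)) + A(60, -46) = (55 + 183) + ((½)*60 - 105*(-46) + 60*(-46)²) = 238 + (30 + 4830 + 60*2116) = 238 + (30 + 4830 + 126960) = 238 + 131820 = 132058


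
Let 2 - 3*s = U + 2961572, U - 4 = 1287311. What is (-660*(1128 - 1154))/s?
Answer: -3432/283259 ≈ -0.012116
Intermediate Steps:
U = 1287315 (U = 4 + 1287311 = 1287315)
s = -1416295 (s = ⅔ - (1287315 + 2961572)/3 = ⅔ - ⅓*4248887 = ⅔ - 4248887/3 = -1416295)
(-660*(1128 - 1154))/s = -660*(1128 - 1154)/(-1416295) = -660*(-26)*(-1/1416295) = 17160*(-1/1416295) = -3432/283259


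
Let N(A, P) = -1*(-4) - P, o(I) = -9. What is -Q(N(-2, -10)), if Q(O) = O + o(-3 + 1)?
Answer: -5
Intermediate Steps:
N(A, P) = 4 - P
Q(O) = -9 + O (Q(O) = O - 9 = -9 + O)
-Q(N(-2, -10)) = -(-9 + (4 - 1*(-10))) = -(-9 + (4 + 10)) = -(-9 + 14) = -1*5 = -5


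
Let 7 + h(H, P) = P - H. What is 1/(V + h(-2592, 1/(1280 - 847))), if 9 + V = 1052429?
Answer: 433/456817166 ≈ 9.4786e-7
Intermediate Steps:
h(H, P) = -7 + P - H (h(H, P) = -7 + (P - H) = -7 + P - H)
V = 1052420 (V = -9 + 1052429 = 1052420)
1/(V + h(-2592, 1/(1280 - 847))) = 1/(1052420 + (-7 + 1/(1280 - 847) - 1*(-2592))) = 1/(1052420 + (-7 + 1/433 + 2592)) = 1/(1052420 + 1119306/433) = 1/(456817166/433) = 433/456817166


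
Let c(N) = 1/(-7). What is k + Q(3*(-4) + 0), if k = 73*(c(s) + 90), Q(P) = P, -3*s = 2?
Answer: 45833/7 ≈ 6547.6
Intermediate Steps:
s = -⅔ (s = -⅓*2 = -⅔ ≈ -0.66667)
c(N) = -⅐
k = 45917/7 (k = 73*(-⅐ + 90) = 73*(629/7) = 45917/7 ≈ 6559.6)
k + Q(3*(-4) + 0) = 45917/7 + (3*(-4) + 0) = 45917/7 + (-12 + 0) = 45917/7 - 12 = 45833/7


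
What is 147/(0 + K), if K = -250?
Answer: -147/250 ≈ -0.58800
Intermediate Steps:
147/(0 + K) = 147/(0 - 250) = 147/(-250) = 147*(-1/250) = -147/250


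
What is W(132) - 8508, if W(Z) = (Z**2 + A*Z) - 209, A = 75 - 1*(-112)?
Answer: 33391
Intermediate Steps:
A = 187 (A = 75 + 112 = 187)
W(Z) = -209 + Z**2 + 187*Z (W(Z) = (Z**2 + 187*Z) - 209 = -209 + Z**2 + 187*Z)
W(132) - 8508 = (-209 + 132**2 + 187*132) - 8508 = (-209 + 17424 + 24684) - 8508 = 41899 - 8508 = 33391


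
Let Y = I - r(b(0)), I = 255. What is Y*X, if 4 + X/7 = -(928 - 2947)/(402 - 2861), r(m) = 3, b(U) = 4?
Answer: -20912220/2459 ≈ -8504.4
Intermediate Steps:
Y = 252 (Y = 255 - 1*3 = 255 - 3 = 252)
X = -82985/2459 (X = -28 + 7*(-(928 - 2947)/(402 - 2861)) = -28 + 7*(-(-2019)/(-2459)) = -28 + 7*(-(-2019)*(-1)/2459) = -28 + 7*(-1*2019/2459) = -28 + 7*(-2019/2459) = -28 - 14133/2459 = -82985/2459 ≈ -33.747)
Y*X = 252*(-82985/2459) = -20912220/2459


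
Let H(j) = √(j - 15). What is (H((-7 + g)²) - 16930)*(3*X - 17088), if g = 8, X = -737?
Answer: 326732070 - 19299*I*√14 ≈ 3.2673e+8 - 72210.0*I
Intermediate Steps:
H(j) = √(-15 + j)
(H((-7 + g)²) - 16930)*(3*X - 17088) = (√(-15 + (-7 + 8)²) - 16930)*(3*(-737) - 17088) = (√(-15 + 1²) - 16930)*(-2211 - 17088) = (√(-15 + 1) - 16930)*(-19299) = (√(-14) - 16930)*(-19299) = (I*√14 - 16930)*(-19299) = (-16930 + I*√14)*(-19299) = 326732070 - 19299*I*√14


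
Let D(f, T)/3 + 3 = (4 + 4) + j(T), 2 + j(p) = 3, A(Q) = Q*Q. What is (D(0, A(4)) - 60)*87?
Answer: -3654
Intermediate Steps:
A(Q) = Q²
j(p) = 1 (j(p) = -2 + 3 = 1)
D(f, T) = 18 (D(f, T) = -9 + 3*((4 + 4) + 1) = -9 + 3*(8 + 1) = -9 + 3*9 = -9 + 27 = 18)
(D(0, A(4)) - 60)*87 = (18 - 60)*87 = -42*87 = -3654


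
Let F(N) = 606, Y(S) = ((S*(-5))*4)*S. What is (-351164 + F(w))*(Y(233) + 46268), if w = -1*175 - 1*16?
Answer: 364409247696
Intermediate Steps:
Y(S) = -20*S² (Y(S) = (-5*S*4)*S = (-20*S)*S = -20*S²)
w = -191 (w = -175 - 16 = -191)
(-351164 + F(w))*(Y(233) + 46268) = (-351164 + 606)*(-20*233² + 46268) = -350558*(-20*54289 + 46268) = -350558*(-1085780 + 46268) = -350558*(-1039512) = 364409247696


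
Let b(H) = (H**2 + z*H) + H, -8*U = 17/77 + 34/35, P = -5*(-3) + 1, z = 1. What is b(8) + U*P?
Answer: 29882/385 ≈ 77.616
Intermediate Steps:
P = 16 (P = 15 + 1 = 16)
U = -459/3080 (U = -(17/77 + 34/35)/8 = -1/8*459/385 = -459/3080 ≈ -0.14903)
b(H) = H**2 + 2*H (b(H) = (H**2 + 1*H) + H = (H**2 + H) + H = (H + H**2) + H = H**2 + 2*H)
b(8) + U*P = 8*(2 + 8) - 459/3080*16 = 8*10 - 918/385 = 80 - 918/385 = 29882/385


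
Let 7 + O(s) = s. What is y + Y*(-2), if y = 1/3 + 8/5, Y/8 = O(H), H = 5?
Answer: 509/15 ≈ 33.933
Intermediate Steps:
O(s) = -7 + s
Y = -16 (Y = 8*(-7 + 5) = 8*(-2) = -16)
y = 29/15 (y = 1*(⅓) + 8*(⅕) = ⅓ + 8/5 = 29/15 ≈ 1.9333)
y + Y*(-2) = 29/15 - 16*(-2) = 29/15 + 32 = 509/15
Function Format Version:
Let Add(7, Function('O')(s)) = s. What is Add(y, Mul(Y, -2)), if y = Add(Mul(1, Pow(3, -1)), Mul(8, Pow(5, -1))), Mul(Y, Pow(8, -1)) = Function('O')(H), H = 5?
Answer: Rational(509, 15) ≈ 33.933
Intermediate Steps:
Function('O')(s) = Add(-7, s)
Y = -16 (Y = Mul(8, Add(-7, 5)) = Mul(8, -2) = -16)
y = Rational(29, 15) (y = Add(Mul(1, Rational(1, 3)), Mul(8, Rational(1, 5))) = Add(Rational(1, 3), Rational(8, 5)) = Rational(29, 15) ≈ 1.9333)
Add(y, Mul(Y, -2)) = Add(Rational(29, 15), Mul(-16, -2)) = Add(Rational(29, 15), 32) = Rational(509, 15)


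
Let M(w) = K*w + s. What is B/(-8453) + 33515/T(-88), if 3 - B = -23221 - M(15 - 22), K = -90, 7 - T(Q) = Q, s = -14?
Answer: 56207499/160607 ≈ 349.97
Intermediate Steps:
T(Q) = 7 - Q
M(w) = -14 - 90*w (M(w) = -90*w - 14 = -14 - 90*w)
B = 23840 (B = 3 - (-23221 - (-14 - 90*(15 - 22))) = 3 - (-23221 - (-14 - 90*(-7))) = 3 - (-23221 - (-14 + 630)) = 3 - (-23221 - 1*616) = 3 - (-23221 - 616) = 3 - 1*(-23837) = 3 + 23837 = 23840)
B/(-8453) + 33515/T(-88) = 23840/(-8453) + 33515/(7 - 1*(-88)) = 23840*(-1/8453) + 33515/(7 + 88) = -23840/8453 + 33515/95 = -23840/8453 + 33515*(1/95) = -23840/8453 + 6703/19 = 56207499/160607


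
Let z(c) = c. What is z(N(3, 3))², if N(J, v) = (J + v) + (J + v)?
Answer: 144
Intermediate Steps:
N(J, v) = 2*J + 2*v
z(N(3, 3))² = (2*3 + 2*3)² = (6 + 6)² = 12² = 144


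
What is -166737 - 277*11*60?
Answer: -349557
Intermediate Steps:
-166737 - 277*11*60 = -166737 - 277*660 = -166737 - 1*182820 = -166737 - 182820 = -349557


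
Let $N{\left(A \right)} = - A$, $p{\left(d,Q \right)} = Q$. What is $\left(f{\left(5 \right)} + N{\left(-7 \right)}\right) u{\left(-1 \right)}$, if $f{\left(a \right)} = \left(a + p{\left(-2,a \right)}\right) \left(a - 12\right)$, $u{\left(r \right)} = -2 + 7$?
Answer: $-315$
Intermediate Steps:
$u{\left(r \right)} = 5$
$f{\left(a \right)} = 2 a \left(-12 + a\right)$ ($f{\left(a \right)} = \left(a + a\right) \left(a - 12\right) = 2 a \left(-12 + a\right)$)
$\left(f{\left(5 \right)} + N{\left(-7 \right)}\right) u{\left(-1 \right)} = \left(2 \cdot 5 \left(-12 + 5\right) - -7\right) 5 = \left(2 \cdot 5 \left(-7\right) + 7\right) 5 = \left(-70 + 7\right) 5 = \left(-63\right) 5 = -315$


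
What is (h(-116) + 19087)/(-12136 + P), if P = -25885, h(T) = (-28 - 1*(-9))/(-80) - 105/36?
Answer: -4580237/9125040 ≈ -0.50194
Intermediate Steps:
h(T) = -643/240 (h(T) = (-28 + 9)*(-1/80) - 105*1/36 = -19*(-1/80) - 35/12 = 19/80 - 35/12 = -643/240)
(h(-116) + 19087)/(-12136 + P) = (-643/240 + 19087)/(-12136 - 25885) = (4580237/240)/(-38021) = (4580237/240)*(-1/38021) = -4580237/9125040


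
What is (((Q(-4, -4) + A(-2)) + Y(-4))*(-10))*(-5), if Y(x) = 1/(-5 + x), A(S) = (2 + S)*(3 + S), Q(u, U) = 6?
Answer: 2650/9 ≈ 294.44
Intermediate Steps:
(((Q(-4, -4) + A(-2)) + Y(-4))*(-10))*(-5) = (((6 + (6 + (-2)**2 + 5*(-2))) + 1/(-5 - 4))*(-10))*(-5) = (((6 + (6 + 4 - 10)) + 1/(-9))*(-10))*(-5) = (((6 + 0) - 1/9)*(-10))*(-5) = ((6 - 1/9)*(-10))*(-5) = ((53/9)*(-10))*(-5) = -530/9*(-5) = 2650/9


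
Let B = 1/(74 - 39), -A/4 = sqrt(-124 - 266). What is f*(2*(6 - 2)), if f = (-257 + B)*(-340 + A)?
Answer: 4892736/7 + 287808*I*sqrt(390)/35 ≈ 6.9896e+5 + 1.6239e+5*I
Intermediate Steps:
A = -4*I*sqrt(390) (A = -4*sqrt(-124 - 266) = -4*I*sqrt(390) ≈ -78.994*I)
B = 1/35 ≈ 0.028571
f = 611592/7 + 35976*I*sqrt(390)/35 (f = (-257 + 1/35)*(-340 - 4*I*sqrt(390)) = -8994*(-340 - 4*I*sqrt(390))/35 = 611592/7 + 35976*I*sqrt(390)/35 ≈ 87370.0 + 20299.0*I)
f*(2*(6 - 2)) = (611592/7 + 35976*I*sqrt(390)/35)*(2*(6 - 2)) = (611592/7 + 35976*I*sqrt(390)/35)*(2*4) = (611592/7 + 35976*I*sqrt(390)/35)*8 = 4892736/7 + 287808*I*sqrt(390)/35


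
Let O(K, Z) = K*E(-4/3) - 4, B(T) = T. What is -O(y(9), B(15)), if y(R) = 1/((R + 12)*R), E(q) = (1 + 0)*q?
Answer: 2272/567 ≈ 4.0071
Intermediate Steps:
E(q) = q (E(q) = 1*q = q)
y(R) = 1/(R*(12 + R)) (y(R) = 1/((12 + R)*R) = 1/(R*(12 + R)))
O(K, Z) = -4 - 4*K/3 (O(K, Z) = K*(-4/3) - 4 = -4*K/3 - 4 = -4 - 4*K/3)
-O(y(9), B(15)) = -(-4 - 4/(3*9*(12 + 9))) = -(-4 - 4/(27*21)) = -(-4 - 4/3*1/189) = -(-4 - 4/567) = -1*(-2272/567) = 2272/567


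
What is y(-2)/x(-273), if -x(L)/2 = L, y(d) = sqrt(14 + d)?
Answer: sqrt(3)/273 ≈ 0.0063445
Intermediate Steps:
x(L) = -2*L
y(-2)/x(-273) = sqrt(14 - 2)/((-2*(-273))) = sqrt(12)/546 = (2*sqrt(3))*(1/546) = sqrt(3)/273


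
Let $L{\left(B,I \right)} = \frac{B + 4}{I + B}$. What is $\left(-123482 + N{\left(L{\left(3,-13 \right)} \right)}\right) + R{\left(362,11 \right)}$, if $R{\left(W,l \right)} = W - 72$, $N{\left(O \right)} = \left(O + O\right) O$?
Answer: $- \frac{6159551}{50} \approx -1.2319 \cdot 10^{5}$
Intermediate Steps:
$L{\left(B,I \right)} = \frac{4 + B}{B + I}$
$N{\left(O \right)} = 2 O^{2}$ ($N{\left(O \right)} = 2 O O = 2 O^{2}$)
$R{\left(W,l \right)} = -72 + W$
$\left(-123482 + N{\left(L{\left(3,-13 \right)} \right)}\right) + R{\left(362,11 \right)} = \left(-123482 + 2 \left(\frac{4 + 3}{3 - 13}\right)^{2}\right) + \left(-72 + 362\right) = \left(-123482 + 2 \left(\frac{1}{-10} \cdot 7\right)^{2}\right) + 290 = \left(-123482 + 2 \left(\left(- \frac{1}{10}\right) 7\right)^{2}\right) + 290 = \left(-123482 + 2 \left(- \frac{7}{10}\right)^{2}\right) + 290 = \left(-123482 + 2 \cdot \frac{49}{100}\right) + 290 = \left(-123482 + \frac{49}{50}\right) + 290 = - \frac{6174051}{50} + 290 = - \frac{6159551}{50}$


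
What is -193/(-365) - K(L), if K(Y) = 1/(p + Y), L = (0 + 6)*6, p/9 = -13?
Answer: 15998/29565 ≈ 0.54111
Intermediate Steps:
p = -117 (p = 9*(-13) = -117)
L = 36 (L = 6*6 = 36)
K(Y) = 1/(-117 + Y)
-193/(-365) - K(L) = -193/(-365) - 1/(-117 + 36) = -193*(-1/365) - 1/(-81) = 193/365 - 1*(-1/81) = 193/365 + 1/81 = 15998/29565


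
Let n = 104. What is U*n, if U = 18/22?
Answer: 936/11 ≈ 85.091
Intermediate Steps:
U = 9/11 (U = 18*(1/22) = 9/11 ≈ 0.81818)
U*n = (9/11)*104 = 936/11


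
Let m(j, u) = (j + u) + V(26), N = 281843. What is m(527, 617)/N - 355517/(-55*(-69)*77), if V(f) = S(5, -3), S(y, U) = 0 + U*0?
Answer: -99865683871/82358752245 ≈ -1.2126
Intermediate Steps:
S(y, U) = 0 (S(y, U) = 0 + 0 = 0)
V(f) = 0
m(j, u) = j + u (m(j, u) = (j + u) + 0 = j + u)
m(527, 617)/N - 355517/(-55*(-69)*77) = (527 + 617)/281843 - 355517/(-55*(-69)*77) = 1144*(1/281843) - 355517/(3795*77) = 1144/281843 - 355517/292215 = -99865683871/82358752245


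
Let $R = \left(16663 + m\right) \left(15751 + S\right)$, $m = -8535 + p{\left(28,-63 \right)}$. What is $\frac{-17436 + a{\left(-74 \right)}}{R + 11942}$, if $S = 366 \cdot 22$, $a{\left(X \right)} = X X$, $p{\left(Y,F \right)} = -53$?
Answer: $- \frac{11960}{192221167} \approx -6.222 \cdot 10^{-5}$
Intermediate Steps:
$a{\left(X \right)} = X^{2}$
$m = -8588$ ($m = -8535 - 53 = -8588$)
$S = 8052$
$R = 192209225$ ($R = \left(16663 - 8588\right) \left(15751 + 8052\right) = 8075 \cdot 23803 = 192209225$)
$\frac{-17436 + a{\left(-74 \right)}}{R + 11942} = \frac{-17436 + \left(-74\right)^{2}}{192209225 + 11942} = \frac{-17436 + 5476}{192221167} = \left(-11960\right) \frac{1}{192221167} = - \frac{11960}{192221167}$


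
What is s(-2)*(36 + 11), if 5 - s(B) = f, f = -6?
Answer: 517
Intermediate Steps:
s(B) = 11 (s(B) = 5 - 1*(-6) = 5 + 6 = 11)
s(-2)*(36 + 11) = 11*(36 + 11) = 11*47 = 517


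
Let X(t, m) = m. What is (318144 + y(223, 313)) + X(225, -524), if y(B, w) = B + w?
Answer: 318156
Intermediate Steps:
(318144 + y(223, 313)) + X(225, -524) = (318144 + (223 + 313)) - 524 = (318144 + 536) - 524 = 318680 - 524 = 318156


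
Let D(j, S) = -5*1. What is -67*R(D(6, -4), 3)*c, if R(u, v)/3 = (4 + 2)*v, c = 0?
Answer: 0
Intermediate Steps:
D(j, S) = -5
R(u, v) = 18*v (R(u, v) = 3*((4 + 2)*v) = 3*(6*v) = 18*v)
-67*R(D(6, -4), 3)*c = -67*18*3*0 = -3618*0 = -67*0 = 0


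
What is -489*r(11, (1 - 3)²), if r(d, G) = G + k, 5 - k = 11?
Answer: 978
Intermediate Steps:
k = -6 (k = 5 - 1*11 = 5 - 11 = -6)
r(d, G) = -6 + G (r(d, G) = G - 6 = -6 + G)
-489*r(11, (1 - 3)²) = -489*(-6 + (1 - 3)²) = -489*(-6 + (-2)²) = -489*(-6 + 4) = -489*(-2) = 978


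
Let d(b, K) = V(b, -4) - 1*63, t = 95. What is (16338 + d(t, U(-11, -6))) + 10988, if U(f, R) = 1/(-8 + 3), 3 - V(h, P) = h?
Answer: 27171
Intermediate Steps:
V(h, P) = 3 - h
U(f, R) = -1/5 (U(f, R) = 1/(-5) = -1/5)
d(b, K) = -60 - b (d(b, K) = (3 - b) - 1*63 = (3 - b) - 63 = -60 - b)
(16338 + d(t, U(-11, -6))) + 10988 = (16338 + (-60 - 1*95)) + 10988 = (16338 + (-60 - 95)) + 10988 = (16338 - 155) + 10988 = 16183 + 10988 = 27171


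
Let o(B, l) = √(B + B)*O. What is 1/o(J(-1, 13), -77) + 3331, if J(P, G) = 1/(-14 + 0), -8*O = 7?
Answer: 3331 + 8*I*√7/7 ≈ 3331.0 + 3.0237*I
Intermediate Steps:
O = -7/8 (O = -⅛*7 = -7/8 ≈ -0.87500)
J(P, G) = -1/14 (J(P, G) = 1/(-14) = -1/14)
o(B, l) = -7*√2*√B/8 (o(B, l) = √(B + B)*(-7/8) = √(2*B)*(-7/8) = (√2*√B)*(-7/8) = -7*√2*√B/8)
1/o(J(-1, 13), -77) + 3331 = 1/(-7*√2*√(-1/14)/8) + 3331 = 1/(-7*√2*I*√14/14/8) + 3331 = 1/(-I*√7/8) + 3331 = 8*I*√7/7 + 3331 = 3331 + 8*I*√7/7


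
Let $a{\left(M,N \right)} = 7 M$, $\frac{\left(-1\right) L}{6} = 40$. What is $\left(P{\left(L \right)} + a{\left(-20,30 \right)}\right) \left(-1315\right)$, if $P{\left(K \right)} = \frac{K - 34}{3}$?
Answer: $\frac{912610}{3} \approx 3.042 \cdot 10^{5}$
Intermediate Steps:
$L = -240$ ($L = \left(-6\right) 40 = -240$)
$P{\left(K \right)} = - \frac{34}{3} + \frac{K}{3}$ ($P{\left(K \right)} = \frac{-34 + K}{3} = - \frac{34}{3} + \frac{K}{3}$)
$\left(P{\left(L \right)} + a{\left(-20,30 \right)}\right) \left(-1315\right) = \left(\left(- \frac{34}{3} + \frac{1}{3} \left(-240\right)\right) + 7 \left(-20\right)\right) \left(-1315\right) = \left(\left(- \frac{34}{3} - 80\right) - 140\right) \left(-1315\right) = \left(- \frac{274}{3} - 140\right) \left(-1315\right) = \left(- \frac{694}{3}\right) \left(-1315\right) = \frac{912610}{3}$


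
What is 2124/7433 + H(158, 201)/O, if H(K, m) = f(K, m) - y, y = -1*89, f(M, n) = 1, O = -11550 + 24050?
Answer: 2721897/9291250 ≈ 0.29295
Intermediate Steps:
O = 12500
y = -89
H(K, m) = 90 (H(K, m) = 1 - 1*(-89) = 1 + 89 = 90)
2124/7433 + H(158, 201)/O = 2124/7433 + 90/12500 = 2124*(1/7433) + 90*(1/12500) = 2124/7433 + 9/1250 = 2721897/9291250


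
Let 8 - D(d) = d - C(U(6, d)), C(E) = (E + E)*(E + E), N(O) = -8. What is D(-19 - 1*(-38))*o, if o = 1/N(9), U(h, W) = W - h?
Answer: -665/8 ≈ -83.125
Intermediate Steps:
C(E) = 4*E² (C(E) = (2*E)*(2*E) = 4*E²)
D(d) = 8 - d + 4*(-6 + d)² (D(d) = 8 - (d - 4*(d - 1*6)²) = 8 - (d - 4*(d - 6)²) = 8 - (d - 4*(-6 + d)²) = 8 + (-d + 4*(-6 + d)²) = 8 - d + 4*(-6 + d)²)
o = -⅛ (o = 1/(-8) = -⅛ ≈ -0.12500)
D(-19 - 1*(-38))*o = (8 - (-19 - 1*(-38)) + 4*(-6 + (-19 - 1*(-38)))²)*(-⅛) = (8 - (-19 + 38) + 4*(-6 + (-19 + 38))²)*(-⅛) = (8 - 1*19 + 4*(-6 + 19)²)*(-⅛) = (8 - 19 + 4*13²)*(-⅛) = (8 - 19 + 4*169)*(-⅛) = (8 - 19 + 676)*(-⅛) = 665*(-⅛) = -665/8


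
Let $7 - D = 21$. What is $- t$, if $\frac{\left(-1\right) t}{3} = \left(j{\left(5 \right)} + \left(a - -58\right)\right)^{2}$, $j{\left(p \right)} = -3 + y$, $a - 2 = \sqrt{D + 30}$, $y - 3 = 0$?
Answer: $12288$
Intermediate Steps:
$y = 3$ ($y = 3 + 0 = 3$)
$D = -14$ ($D = 7 - 21 = -14$)
$a = 6$ ($a = 2 + \sqrt{-14 + 30} = 2 + \sqrt{16} = 2 + 4 = 6$)
$j{\left(p \right)} = 0$ ($j{\left(p \right)} = -3 + 3 = 0$)
$t = -12288$ ($t = - 3 \left(0 + \left(6 - -58\right)\right)^{2} = - 3 \left(0 + \left(6 + 58\right)\right)^{2} = - 3 \left(0 + 64\right)^{2} = - 3 \cdot 64^{2} = \left(-3\right) 4096 = -12288$)
$- t = \left(-1\right) \left(-12288\right) = 12288$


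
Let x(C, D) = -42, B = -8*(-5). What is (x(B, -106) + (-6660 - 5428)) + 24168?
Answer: 12038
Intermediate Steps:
B = 40
(x(B, -106) + (-6660 - 5428)) + 24168 = (-42 + (-6660 - 5428)) + 24168 = (-42 - 12088) + 24168 = -12130 + 24168 = 12038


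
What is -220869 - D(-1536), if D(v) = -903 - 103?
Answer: -219863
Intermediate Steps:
D(v) = -1006
-220869 - D(-1536) = -220869 - 1*(-1006) = -220869 + 1006 = -219863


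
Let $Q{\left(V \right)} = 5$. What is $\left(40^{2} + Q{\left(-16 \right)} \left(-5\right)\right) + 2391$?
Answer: $3966$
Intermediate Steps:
$\left(40^{2} + Q{\left(-16 \right)} \left(-5\right)\right) + 2391 = \left(40^{2} + 5 \left(-5\right)\right) + 2391 = \left(1600 - 25\right) + 2391 = 1575 + 2391 = 3966$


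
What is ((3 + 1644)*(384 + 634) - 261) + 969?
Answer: 1677354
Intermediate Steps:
((3 + 1644)*(384 + 634) - 261) + 969 = (1647*1018 - 261) + 969 = (1676646 - 261) + 969 = 1676385 + 969 = 1677354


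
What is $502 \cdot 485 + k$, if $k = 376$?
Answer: $243846$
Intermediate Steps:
$502 \cdot 485 + k = 502 \cdot 485 + 376 = 243470 + 376 = 243846$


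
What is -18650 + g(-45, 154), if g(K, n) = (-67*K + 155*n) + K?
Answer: 8190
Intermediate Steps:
g(K, n) = -66*K + 155*n
-18650 + g(-45, 154) = -18650 + (-66*(-45) + 155*154) = -18650 + (2970 + 23870) = -18650 + 26840 = 8190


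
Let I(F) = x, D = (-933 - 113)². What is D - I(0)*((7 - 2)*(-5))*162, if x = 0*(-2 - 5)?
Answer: 1094116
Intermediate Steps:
D = 1094116 (D = (-1046)² = 1094116)
x = 0 (x = 0*(-7) = 0)
I(F) = 0
D - I(0)*((7 - 2)*(-5))*162 = 1094116 - 0*((7 - 2)*(-5))*162 = 1094116 - 0*(5*(-5))*162 = 1094116 - 0*(-25)*162 = 1094116 - 0*162 = 1094116 - 1*0 = 1094116 + 0 = 1094116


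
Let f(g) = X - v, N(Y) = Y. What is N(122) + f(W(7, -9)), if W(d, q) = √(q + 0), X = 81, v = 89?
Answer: 114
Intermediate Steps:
W(d, q) = √q
f(g) = -8 (f(g) = 81 - 1*89 = 81 - 89 = -8)
N(122) + f(W(7, -9)) = 122 - 8 = 114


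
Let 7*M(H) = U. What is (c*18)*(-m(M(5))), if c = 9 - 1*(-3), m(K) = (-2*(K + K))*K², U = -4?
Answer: -55296/343 ≈ -161.21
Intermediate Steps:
M(H) = -4/7 (M(H) = (⅐)*(-4) = -4/7)
m(K) = -4*K³ (m(K) = (-4*K)*K² = -4*K³)
c = 12 (c = 9 + 3 = 12)
(c*18)*(-m(M(5))) = (12*18)*(-(-4)*(-4/7)³) = 216*(-(-4)*(-64)/343) = 216*(-1*256/343) = 216*(-256/343) = -55296/343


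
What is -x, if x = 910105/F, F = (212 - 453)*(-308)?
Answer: -130015/10604 ≈ -12.261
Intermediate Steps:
F = 74228 (F = -241*(-308) = 74228)
x = 130015/10604 (x = 910105/74228 = 910105*(1/74228) = 130015/10604 ≈ 12.261)
-x = -1*130015/10604 = -130015/10604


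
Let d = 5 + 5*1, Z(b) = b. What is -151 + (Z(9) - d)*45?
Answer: -196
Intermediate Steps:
d = 10 (d = 5 + 5 = 10)
-151 + (Z(9) - d)*45 = -151 + (9 - 1*10)*45 = -151 + (9 - 10)*45 = -151 - 1*45 = -151 - 45 = -196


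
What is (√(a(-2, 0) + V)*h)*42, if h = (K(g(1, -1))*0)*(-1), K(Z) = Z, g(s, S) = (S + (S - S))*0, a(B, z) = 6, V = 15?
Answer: 0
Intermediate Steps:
g(s, S) = 0 (g(s, S) = (S + 0)*0 = S*0 = 0)
h = 0 (h = (0*0)*(-1) = 0*(-1) = 0)
(√(a(-2, 0) + V)*h)*42 = (√(6 + 15)*0)*42 = (√21*0)*42 = 0*42 = 0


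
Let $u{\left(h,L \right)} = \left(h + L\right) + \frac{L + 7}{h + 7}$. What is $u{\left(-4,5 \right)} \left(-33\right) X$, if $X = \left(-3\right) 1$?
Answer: $495$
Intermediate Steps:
$X = -3$
$u{\left(h,L \right)} = L + h + \frac{7 + L}{7 + h}$ ($u{\left(h,L \right)} = \left(L + h\right) + \frac{7 + L}{7 + h} = L + h + \frac{7 + L}{7 + h}$)
$u{\left(-4,5 \right)} \left(-33\right) X = \frac{7 + \left(-4\right)^{2} + 7 \left(-4\right) + 8 \cdot 5 + 5 \left(-4\right)}{7 - 4} \left(-33\right) \left(-3\right) = \frac{7 + 16 - 28 + 40 - 20}{3} \left(-33\right) \left(-3\right) = \frac{1}{3} \cdot 15 \left(-33\right) \left(-3\right) = 5 \left(-33\right) \left(-3\right) = \left(-165\right) \left(-3\right) = 495$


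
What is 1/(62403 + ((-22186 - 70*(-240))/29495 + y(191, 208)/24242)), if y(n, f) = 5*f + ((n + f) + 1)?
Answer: 21029935/1312328442787 ≈ 1.6025e-5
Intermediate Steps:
y(n, f) = 1 + n + 6*f (y(n, f) = 5*f + ((f + n) + 1) = 5*f + (1 + f + n) = 1 + n + 6*f)
1/(62403 + ((-22186 - 70*(-240))/29495 + y(191, 208)/24242)) = 1/(62403 + ((-22186 - 70*(-240))/29495 + (1 + 191 + 6*208)/24242)) = 1/(62403 + ((-22186 - 1*(-16800))*(1/29495) + (1 + 191 + 1248)*(1/24242))) = 1/(62403 + ((-22186 + 16800)*(1/29495) + 1440*(1/24242))) = 1/(62403 + (-5386*1/29495 + 720/12121)) = 1/(62403 + (-5386/29495 + 720/12121)) = 1/(62403 - 2591018/21029935) = 1/(1312328442787/21029935) = 21029935/1312328442787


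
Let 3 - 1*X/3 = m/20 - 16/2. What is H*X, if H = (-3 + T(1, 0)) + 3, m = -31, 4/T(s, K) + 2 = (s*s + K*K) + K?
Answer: -753/5 ≈ -150.60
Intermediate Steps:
T(s, K) = 4/(-2 + K + K² + s²) (T(s, K) = 4/(-2 + ((s*s + K*K) + K)) = 4/(-2 + ((s² + K²) + K)) = 4/(-2 + ((K² + s²) + K)) = 4/(-2 + (K + K² + s²)) = 4/(-2 + K + K² + s²))
H = -4 (H = (-3 + 4/(-2 + 0 + 0² + 1²)) + 3 = (-3 + 4/(-2 + 0 + 0 + 1)) + 3 = (-3 + 4/(-1)) + 3 = (-3 + 4*(-1)) + 3 = (-3 - 4) + 3 = -7 + 3 = -4)
X = 753/20 (X = 9 - 3*(-31/20 - 16/2) = 9 - 3*(-31*1/20 - 16*½) = 9 - 3*(-31/20 - 8) = 9 - 3*(-191/20) = 9 + 573/20 = 753/20 ≈ 37.650)
H*X = -4*753/20 = -753/5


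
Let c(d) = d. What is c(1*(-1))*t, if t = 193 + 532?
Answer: -725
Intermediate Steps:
t = 725
c(1*(-1))*t = (1*(-1))*725 = -1*725 = -725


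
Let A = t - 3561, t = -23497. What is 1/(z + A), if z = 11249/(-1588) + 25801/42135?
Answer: -66910380/1810894066667 ≈ -3.6949e-5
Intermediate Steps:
z = -433004627/66910380 (z = 11249*(-1/1588) + 25801*(1/42135) = -11249/1588 + 25801/42135 = -433004627/66910380 ≈ -6.4714)
A = -27058 (A = -23497 - 3561 = -27058)
1/(z + A) = 1/(-433004627/66910380 - 27058) = 1/(-1810894066667/66910380) = -66910380/1810894066667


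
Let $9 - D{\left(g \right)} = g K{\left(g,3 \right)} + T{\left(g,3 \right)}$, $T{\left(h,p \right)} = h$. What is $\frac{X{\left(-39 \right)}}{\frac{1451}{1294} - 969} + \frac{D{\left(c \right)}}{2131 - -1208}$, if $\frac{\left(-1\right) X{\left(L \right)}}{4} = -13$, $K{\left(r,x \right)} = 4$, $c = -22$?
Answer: $- \frac{10804981}{597411495} \approx -0.018086$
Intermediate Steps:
$D{\left(g \right)} = 9 - 5 g$ ($D{\left(g \right)} = 9 - \left(g 4 + g\right) = 9 - \left(4 g + g\right) = 9 - 5 g$)
$X{\left(L \right)} = 52$ ($X{\left(L \right)} = \left(-4\right) \left(-13\right) = 52$)
$\frac{X{\left(-39 \right)}}{\frac{1451}{1294} - 969} + \frac{D{\left(c \right)}}{2131 - -1208} = \frac{52}{\frac{1451}{1294} - 969} + \frac{9 - -110}{2131 - -1208} = \frac{52}{1451 \cdot \frac{1}{1294} - 969} + \frac{9 + 110}{2131 + 1208} = \frac{52}{\frac{1451}{1294} - 969} + \frac{119}{3339} = \frac{52}{- \frac{1252435}{1294}} + 119 \cdot \frac{1}{3339} = 52 \left(- \frac{1294}{1252435}\right) + \frac{17}{477} = - \frac{67288}{1252435} + \frac{17}{477} = - \frac{10804981}{597411495}$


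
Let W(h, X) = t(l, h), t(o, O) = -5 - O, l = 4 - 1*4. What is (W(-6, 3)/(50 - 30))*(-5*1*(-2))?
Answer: 1/2 ≈ 0.50000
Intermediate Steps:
l = 0 (l = 4 - 4 = 0)
W(h, X) = -5 - h
(W(-6, 3)/(50 - 30))*(-5*1*(-2)) = ((-5 - 1*(-6))/(50 - 30))*(-5*1*(-2)) = ((-5 + 6)/20)*(-5*(-2)) = ((1/20)*1)*10 = (1/20)*10 = 1/2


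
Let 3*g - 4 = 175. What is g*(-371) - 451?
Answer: -67762/3 ≈ -22587.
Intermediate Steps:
g = 179/3 (g = 4/3 + (⅓)*175 = 4/3 + 175/3 = 179/3 ≈ 59.667)
g*(-371) - 451 = (179/3)*(-371) - 451 = -66409/3 - 451 = -67762/3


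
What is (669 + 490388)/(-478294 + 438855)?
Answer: -491057/39439 ≈ -12.451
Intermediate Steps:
(669 + 490388)/(-478294 + 438855) = 491057/(-39439) = 491057*(-1/39439) = -491057/39439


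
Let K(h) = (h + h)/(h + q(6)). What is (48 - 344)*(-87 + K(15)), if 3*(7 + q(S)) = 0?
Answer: 24642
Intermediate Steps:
q(S) = -7 (q(S) = -7 + (1/3)*0 = -7 + 0 = -7)
K(h) = 2*h/(-7 + h) (K(h) = (h + h)/(h - 7) = (2*h)/(-7 + h) = 2*h/(-7 + h))
(48 - 344)*(-87 + K(15)) = (48 - 344)*(-87 + 2*15/(-7 + 15)) = -296*(-87 + 2*15/8) = -296*(-87 + 2*15*(1/8)) = -296*(-87 + 15/4) = -296*(-333/4) = 24642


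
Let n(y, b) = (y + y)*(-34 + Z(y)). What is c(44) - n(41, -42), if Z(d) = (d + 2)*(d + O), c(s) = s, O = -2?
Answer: -134682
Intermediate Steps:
Z(d) = (-2 + d)*(2 + d) (Z(d) = (d + 2)*(d - 2) = (2 + d)*(-2 + d) = (-2 + d)*(2 + d))
n(y, b) = 2*y*(-38 + y**2) (n(y, b) = (y + y)*(-34 + (-4 + y**2)) = (2*y)*(-38 + y**2) = 2*y*(-38 + y**2))
c(44) - n(41, -42) = 44 - 2*41*(-38 + 41**2) = 44 - 2*41*(-38 + 1681) = 44 - 2*41*1643 = 44 - 1*134726 = 44 - 134726 = -134682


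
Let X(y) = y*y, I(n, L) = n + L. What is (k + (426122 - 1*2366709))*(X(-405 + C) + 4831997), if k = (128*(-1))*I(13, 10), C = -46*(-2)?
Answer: -9581541749946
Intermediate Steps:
C = 92
I(n, L) = L + n
X(y) = y²
k = -2944 (k = (128*(-1))*(10 + 13) = -128*23 = -2944)
(k + (426122 - 1*2366709))*(X(-405 + C) + 4831997) = (-2944 + (426122 - 1*2366709))*((-405 + 92)² + 4831997) = (-2944 + (426122 - 2366709))*((-313)² + 4831997) = (-2944 - 1940587)*(97969 + 4831997) = -1943531*4929966 = -9581541749946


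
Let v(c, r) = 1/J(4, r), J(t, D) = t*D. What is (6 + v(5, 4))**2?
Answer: 9409/256 ≈ 36.754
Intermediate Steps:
J(t, D) = D*t
v(c, r) = 1/(4*r) (v(c, r) = 1/(r*4) = 1/(4*r))
(6 + v(5, 4))**2 = (6 + (1/4)/4)**2 = (6 + (1/4)*(1/4))**2 = (6 + 1/16)**2 = (97/16)**2 = 9409/256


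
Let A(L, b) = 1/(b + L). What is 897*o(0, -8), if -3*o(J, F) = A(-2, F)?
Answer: 299/10 ≈ 29.900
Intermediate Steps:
A(L, b) = 1/(L + b)
o(J, F) = -1/(3*(-2 + F))
897*o(0, -8) = 897*(-1/(-6 + 3*(-8))) = 897*(-1/(-6 - 24)) = 897*(-1/(-30)) = 897*(-1*(-1/30)) = 897*(1/30) = 299/10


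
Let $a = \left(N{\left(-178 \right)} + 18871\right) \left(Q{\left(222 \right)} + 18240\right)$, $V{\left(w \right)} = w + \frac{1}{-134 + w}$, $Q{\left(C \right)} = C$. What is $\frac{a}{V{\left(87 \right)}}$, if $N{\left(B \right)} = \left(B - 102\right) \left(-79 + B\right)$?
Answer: $\frac{39407665167}{2044} \approx 1.928 \cdot 10^{7}$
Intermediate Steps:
$N{\left(B \right)} = \left(-102 + B\right) \left(-79 + B\right)$
$a = 1676921922$ ($a = \left(\left(8058 + \left(-178\right)^{2} - -32218\right) + 18871\right) \left(222 + 18240\right) = \left(\left(8058 + 31684 + 32218\right) + 18871\right) 18462 = \left(71960 + 18871\right) 18462 = 90831 \cdot 18462 = 1676921922$)
$\frac{a}{V{\left(87 \right)}} = \frac{1676921922}{\frac{1}{-134 + 87} \left(1 + 87^{2} - 11658\right)} = \frac{1676921922}{\frac{1}{-47} \left(1 + 7569 - 11658\right)} = \frac{1676921922}{\left(- \frac{1}{47}\right) \left(-4088\right)} = \frac{1676921922}{\frac{4088}{47}} = 1676921922 \cdot \frac{47}{4088} = \frac{39407665167}{2044}$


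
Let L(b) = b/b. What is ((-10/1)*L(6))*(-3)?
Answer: 30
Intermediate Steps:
L(b) = 1
((-10/1)*L(6))*(-3) = (-10/1*1)*(-3) = (-10*1*1)*(-3) = -10*1*(-3) = -10*(-3) = 30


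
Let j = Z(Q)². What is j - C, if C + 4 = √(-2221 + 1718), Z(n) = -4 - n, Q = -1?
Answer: 13 - I*√503 ≈ 13.0 - 22.428*I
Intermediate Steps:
C = -4 + I*√503 (C = -4 + √(-2221 + 1718) = -4 + √(-503) = -4 + I*√503 ≈ -4.0 + 22.428*I)
j = 9 (j = (-4 - 1*(-1))² = (-4 + 1)² = (-3)² = 9)
j - C = 9 - (-4 + I*√503) = 9 + (4 - I*√503) = 13 - I*√503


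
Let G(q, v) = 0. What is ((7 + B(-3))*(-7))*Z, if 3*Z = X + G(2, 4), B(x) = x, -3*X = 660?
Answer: 6160/3 ≈ 2053.3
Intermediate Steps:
X = -220 (X = -⅓*660 = -220)
Z = -220/3 (Z = (-220 + 0)/3 = (⅓)*(-220) = -220/3 ≈ -73.333)
((7 + B(-3))*(-7))*Z = ((7 - 3)*(-7))*(-220/3) = (4*(-7))*(-220/3) = -28*(-220/3) = 6160/3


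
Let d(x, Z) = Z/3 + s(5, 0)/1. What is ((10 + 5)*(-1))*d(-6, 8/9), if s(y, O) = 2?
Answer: -310/9 ≈ -34.444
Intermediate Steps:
d(x, Z) = 2 + Z/3 (d(x, Z) = Z/3 + 2/1 = Z*(⅓) + 2*1 = Z/3 + 2 = 2 + Z/3)
((10 + 5)*(-1))*d(-6, 8/9) = ((10 + 5)*(-1))*(2 + (8/9)/3) = (15*(-1))*(2 + (8*(⅑))/3) = -15*(2 + (⅓)*(8/9)) = -15*(2 + 8/27) = -15*62/27 = -310/9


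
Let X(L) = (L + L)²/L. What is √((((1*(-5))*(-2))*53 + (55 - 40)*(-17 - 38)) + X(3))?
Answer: I*√283 ≈ 16.823*I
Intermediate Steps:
X(L) = 4*L (X(L) = (2*L)²/L = (4*L²)/L = 4*L)
√((((1*(-5))*(-2))*53 + (55 - 40)*(-17 - 38)) + X(3)) = √((((1*(-5))*(-2))*53 + (55 - 40)*(-17 - 38)) + 4*3) = √((-5*(-2)*53 + 15*(-55)) + 12) = √((10*53 - 825) + 12) = √((530 - 825) + 12) = √(-295 + 12) = √(-283) = I*√283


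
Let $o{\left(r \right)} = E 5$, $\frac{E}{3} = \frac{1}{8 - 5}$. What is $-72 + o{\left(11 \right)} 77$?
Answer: $313$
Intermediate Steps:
$E = 1$ ($E = \frac{3}{8 - 5} = \frac{3}{3} = 3 \cdot \frac{1}{3} = 1$)
$o{\left(r \right)} = 5$ ($o{\left(r \right)} = 1 \cdot 5 = 5$)
$-72 + o{\left(11 \right)} 77 = -72 + 5 \cdot 77 = -72 + 385 = 313$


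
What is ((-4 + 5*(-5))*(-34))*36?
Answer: 35496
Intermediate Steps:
((-4 + 5*(-5))*(-34))*36 = ((-4 - 25)*(-34))*36 = -29*(-34)*36 = 986*36 = 35496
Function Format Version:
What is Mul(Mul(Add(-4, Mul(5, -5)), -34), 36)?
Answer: 35496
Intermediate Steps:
Mul(Mul(Add(-4, Mul(5, -5)), -34), 36) = Mul(Mul(Add(-4, -25), -34), 36) = Mul(Mul(-29, -34), 36) = Mul(986, 36) = 35496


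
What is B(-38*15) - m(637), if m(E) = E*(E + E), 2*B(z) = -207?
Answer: -1623283/2 ≈ -8.1164e+5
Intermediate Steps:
B(z) = -207/2 (B(z) = (1/2)*(-207) = -207/2)
m(E) = 2*E**2 (m(E) = E*(2*E) = 2*E**2)
B(-38*15) - m(637) = -207/2 - 2*637**2 = -207/2 - 2*405769 = -207/2 - 1*811538 = -207/2 - 811538 = -1623283/2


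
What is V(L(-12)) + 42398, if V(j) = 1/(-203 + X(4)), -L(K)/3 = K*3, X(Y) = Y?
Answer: 8437201/199 ≈ 42398.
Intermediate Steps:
L(K) = -9*K (L(K) = -3*K*3 = -9*K)
V(j) = -1/199 (V(j) = 1/(-203 + 4) = 1/(-199) = -1/199)
V(L(-12)) + 42398 = -1/199 + 42398 = 8437201/199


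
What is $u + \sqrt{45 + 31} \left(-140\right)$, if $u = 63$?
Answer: $63 - 280 \sqrt{19} \approx -1157.5$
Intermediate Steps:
$u + \sqrt{45 + 31} \left(-140\right) = 63 + \sqrt{45 + 31} \left(-140\right) = 63 + \sqrt{76} \left(-140\right) = 63 + 2 \sqrt{19} \left(-140\right) = 63 - 280 \sqrt{19}$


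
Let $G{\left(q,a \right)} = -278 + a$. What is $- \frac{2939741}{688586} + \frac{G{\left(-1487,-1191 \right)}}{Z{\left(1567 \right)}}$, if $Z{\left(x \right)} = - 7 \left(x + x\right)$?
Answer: $- \frac{15870126306}{3776549917} \approx -4.2023$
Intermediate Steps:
$Z{\left(x \right)} = - 14 x$ ($Z{\left(x \right)} = - 7 \cdot 2 x = - 14 x$)
$- \frac{2939741}{688586} + \frac{G{\left(-1487,-1191 \right)}}{Z{\left(1567 \right)}} = - \frac{2939741}{688586} + \frac{-278 - 1191}{\left(-14\right) 1567} = \left(-2939741\right) \frac{1}{688586} - \frac{1469}{-21938} = - \frac{2939741}{688586} - - \frac{1469}{21938} = - \frac{2939741}{688586} + \frac{1469}{21938} = - \frac{15870126306}{3776549917}$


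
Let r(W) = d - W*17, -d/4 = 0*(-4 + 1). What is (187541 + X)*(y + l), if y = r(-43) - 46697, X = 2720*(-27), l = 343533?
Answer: 33952692267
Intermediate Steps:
d = 0 (d = -0*(-4 + 1) = -0*(-3) = -4*0 = 0)
r(W) = -17*W (r(W) = 0 - W*17 = 0 - 17*W = -17*W)
X = -73440
y = -45966 (y = -17*(-43) - 46697 = 731 - 46697 = -45966)
(187541 + X)*(y + l) = (187541 - 73440)*(-45966 + 343533) = 114101*297567 = 33952692267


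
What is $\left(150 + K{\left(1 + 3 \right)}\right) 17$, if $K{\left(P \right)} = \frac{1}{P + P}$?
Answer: $\frac{20417}{8} \approx 2552.1$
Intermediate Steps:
$K{\left(P \right)} = \frac{1}{2 P}$
$\left(150 + K{\left(1 + 3 \right)}\right) 17 = \left(150 + \frac{1}{2 \left(1 + 3\right)}\right) 17 = \left(150 + \frac{1}{2 \cdot 4}\right) 17 = \left(150 + \frac{1}{2} \cdot \frac{1}{4}\right) 17 = \left(150 + \frac{1}{8}\right) 17 = \frac{1201}{8} \cdot 17 = \frac{20417}{8}$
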